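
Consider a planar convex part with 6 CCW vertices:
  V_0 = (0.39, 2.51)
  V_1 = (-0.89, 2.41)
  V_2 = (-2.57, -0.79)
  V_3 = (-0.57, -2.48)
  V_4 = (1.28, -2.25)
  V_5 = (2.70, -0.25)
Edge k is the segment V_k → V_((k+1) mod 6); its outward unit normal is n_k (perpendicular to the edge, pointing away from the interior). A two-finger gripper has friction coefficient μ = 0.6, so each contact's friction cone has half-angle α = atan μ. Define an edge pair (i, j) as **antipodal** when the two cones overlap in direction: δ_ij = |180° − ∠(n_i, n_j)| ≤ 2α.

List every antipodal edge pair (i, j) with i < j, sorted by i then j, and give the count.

count = 7; pairs: (0,2), (0,3), (0,4), (1,3), (1,4), (2,5), (3,5)

α = atan 0.6 = 30.96°;  2α = 61.93°
n_0 = (-0.0779, +0.9970)
n_1 = (-0.8854, +0.4648)
n_2 = (-0.6454, -0.7638)
n_3 = (+0.1234, -0.9924)
n_4 = (+0.8154, -0.5789)
n_5 = (+0.7669, +0.6418)
  (0,1): δ = 122.17°  ·
  (0,2): δ = 44.66°  ✓
  (0,3): δ = 2.62°  ✓
  (0,4): δ = 50.16°  ✓
  (0,5): δ = 125.46°  ·
  (1,2): δ = 102.50°  ·
  (1,3): δ = 55.21°  ✓
  (1,4): δ = 7.68°  ✓
  (1,5): δ = 67.63°  ·
  (2,3): δ = 132.72°  ·
  (2,4): δ = 85.18°  ·
  (2,5): δ = 9.87°  ✓
  (3,4): δ = 132.46°  ·
  (3,5): δ = 57.16°  ✓
  (4,5): δ = 104.70°  ·
antipodal pairs: 7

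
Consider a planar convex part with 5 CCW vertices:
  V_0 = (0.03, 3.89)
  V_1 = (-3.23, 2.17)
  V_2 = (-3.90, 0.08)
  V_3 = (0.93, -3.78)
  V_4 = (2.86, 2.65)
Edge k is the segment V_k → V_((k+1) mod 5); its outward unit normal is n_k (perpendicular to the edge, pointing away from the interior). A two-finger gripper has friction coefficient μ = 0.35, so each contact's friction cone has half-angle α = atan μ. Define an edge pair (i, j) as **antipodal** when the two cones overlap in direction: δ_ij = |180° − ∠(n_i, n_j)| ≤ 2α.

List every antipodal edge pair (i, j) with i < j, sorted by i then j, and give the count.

count = 2; pairs: (1,3), (2,4)

α = atan 0.35 = 19.29°;  2α = 38.58°
n_0 = (-0.4666, +0.8844)
n_1 = (-0.9523, +0.3053)
n_2 = (-0.6243, -0.7812)
n_3 = (+0.9578, -0.2875)
n_4 = (+0.4013, +0.9159)
  (0,1): δ = 135.59°  ·
  (0,2): δ = 66.45°  ·
  (0,3): δ = 45.48°  ·
  (0,4): δ = 128.52°  ·
  (1,2): δ = 110.86°  ·
  (1,3): δ = 1.07°  ✓
  (1,4): δ = 84.11°  ·
  (2,3): δ = 68.08°  ·
  (2,4): δ = 14.97°  ✓
  (3,4): δ = 96.95°  ·
antipodal pairs: 2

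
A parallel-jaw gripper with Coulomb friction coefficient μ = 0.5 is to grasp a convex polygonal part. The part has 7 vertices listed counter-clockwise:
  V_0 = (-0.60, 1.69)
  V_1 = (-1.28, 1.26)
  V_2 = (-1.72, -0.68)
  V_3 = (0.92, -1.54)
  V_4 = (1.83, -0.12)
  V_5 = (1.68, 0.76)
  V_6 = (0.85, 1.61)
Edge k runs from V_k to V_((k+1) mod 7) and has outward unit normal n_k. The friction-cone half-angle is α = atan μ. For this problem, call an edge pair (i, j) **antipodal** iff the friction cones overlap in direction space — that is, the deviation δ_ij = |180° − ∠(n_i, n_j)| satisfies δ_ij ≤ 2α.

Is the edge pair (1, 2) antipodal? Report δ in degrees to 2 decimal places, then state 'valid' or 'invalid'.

α = atan 0.5 = 26.57°;  2α = 53.13°
edge 1: e_1 = (-0.44, -1.94);  n_1 = (-0.9752, +0.2212)
edge 2: e_2 = (+2.64, -0.86);  n_2 = (-0.3097, -0.9508)
∠(n_1, n_2) = 84.74°
δ = |180° − 84.74°| = 95.26°
95.26° > 2α = 53.13°  →  invalid

δ = 95.26°, invalid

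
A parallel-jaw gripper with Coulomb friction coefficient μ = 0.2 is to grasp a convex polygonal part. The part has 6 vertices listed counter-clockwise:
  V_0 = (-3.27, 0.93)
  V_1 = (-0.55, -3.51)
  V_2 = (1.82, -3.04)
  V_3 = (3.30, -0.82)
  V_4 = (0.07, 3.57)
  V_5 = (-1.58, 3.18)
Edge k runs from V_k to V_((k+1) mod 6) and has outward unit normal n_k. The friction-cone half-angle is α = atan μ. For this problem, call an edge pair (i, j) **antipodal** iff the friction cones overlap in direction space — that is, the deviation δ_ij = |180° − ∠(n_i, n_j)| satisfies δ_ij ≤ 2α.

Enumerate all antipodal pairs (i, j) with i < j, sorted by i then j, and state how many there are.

count = 3; pairs: (0,3), (1,4), (2,5)

α = atan 0.2 = 11.31°;  2α = 22.62°
n_0 = (-0.8527, -0.5224)
n_1 = (+0.1945, -0.9809)
n_2 = (+0.8321, -0.5547)
n_3 = (+0.8055, +0.5926)
n_4 = (-0.2300, +0.9732)
n_5 = (-0.7996, +0.6006)
  (0,1): δ = 110.28°  ·
  (0,2): δ = 65.18°  ·
  (0,3): δ = 4.85°  ✓
  (0,4): δ = 71.81°  ·
  (0,5): δ = 111.60°  ·
  (1,2): δ = 134.91°  ·
  (1,3): δ = 64.87°  ·
  (1,4): δ = 2.08°  ✓
  (1,5): δ = 41.87°  ·
  (2,3): δ = 109.97°  ·
  (2,4): δ = 43.01°  ·
  (2,5): δ = 3.22°  ✓
  (3,4): δ = 113.05°  ·
  (3,5): δ = 73.25°  ·
  (4,5): δ = 140.21°  ·
antipodal pairs: 3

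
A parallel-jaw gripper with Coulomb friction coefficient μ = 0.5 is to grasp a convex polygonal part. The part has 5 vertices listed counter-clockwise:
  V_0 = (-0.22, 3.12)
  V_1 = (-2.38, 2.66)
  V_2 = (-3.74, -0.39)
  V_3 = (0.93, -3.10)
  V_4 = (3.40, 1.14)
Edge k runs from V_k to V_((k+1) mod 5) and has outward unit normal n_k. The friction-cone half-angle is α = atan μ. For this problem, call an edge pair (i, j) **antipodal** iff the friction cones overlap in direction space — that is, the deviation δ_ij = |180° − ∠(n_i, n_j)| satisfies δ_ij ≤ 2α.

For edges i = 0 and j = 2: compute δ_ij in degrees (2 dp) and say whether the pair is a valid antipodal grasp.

δ = 42.15°, valid

α = atan 0.5 = 26.57°;  2α = 53.13°
edge 0: e_0 = (-2.16, -0.46);  n_0 = (-0.2083, +0.9781)
edge 2: e_2 = (+4.67, -2.71);  n_2 = (-0.5019, -0.8649)
∠(n_0, n_2) = 137.85°
δ = |180° − 137.85°| = 42.15°
42.15° ≤ 2α = 53.13°  →  valid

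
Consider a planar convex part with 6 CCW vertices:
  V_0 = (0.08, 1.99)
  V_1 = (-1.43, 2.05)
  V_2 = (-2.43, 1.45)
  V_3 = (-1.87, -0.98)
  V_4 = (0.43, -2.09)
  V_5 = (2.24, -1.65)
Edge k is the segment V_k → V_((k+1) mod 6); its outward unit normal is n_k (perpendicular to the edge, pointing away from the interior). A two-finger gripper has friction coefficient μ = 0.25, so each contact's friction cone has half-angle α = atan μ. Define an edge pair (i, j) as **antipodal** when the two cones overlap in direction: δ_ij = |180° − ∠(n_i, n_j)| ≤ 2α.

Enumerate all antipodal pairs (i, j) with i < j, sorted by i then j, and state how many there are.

α = atan 0.25 = 14.04°;  2α = 28.07°
n_0 = (+0.0397, +0.9992)
n_1 = (-0.5145, +0.8575)
n_2 = (-0.9745, -0.2246)
n_3 = (-0.4346, -0.9006)
n_4 = (+0.2362, -0.9717)
n_5 = (+0.8600, +0.5103)
  (0,1): δ = 146.76°  ·
  (0,2): δ = 74.75°  ·
  (0,3): δ = 23.49°  ✓
  (0,4): δ = 15.94°  ✓
  (0,5): δ = 122.96°  ·
  (1,2): δ = 107.99°  ·
  (1,3): δ = 56.73°  ·
  (1,4): δ = 17.30°  ✓
  (1,5): δ = 89.72°  ·
  (2,3): δ = 128.74°  ·
  (2,4): δ = 89.31°  ·
  (2,5): δ = 17.71°  ✓
  (3,4): δ = 140.57°  ·
  (3,5): δ = 33.55°  ·
  (4,5): δ = 72.98°  ·
antipodal pairs: 4

count = 4; pairs: (0,3), (0,4), (1,4), (2,5)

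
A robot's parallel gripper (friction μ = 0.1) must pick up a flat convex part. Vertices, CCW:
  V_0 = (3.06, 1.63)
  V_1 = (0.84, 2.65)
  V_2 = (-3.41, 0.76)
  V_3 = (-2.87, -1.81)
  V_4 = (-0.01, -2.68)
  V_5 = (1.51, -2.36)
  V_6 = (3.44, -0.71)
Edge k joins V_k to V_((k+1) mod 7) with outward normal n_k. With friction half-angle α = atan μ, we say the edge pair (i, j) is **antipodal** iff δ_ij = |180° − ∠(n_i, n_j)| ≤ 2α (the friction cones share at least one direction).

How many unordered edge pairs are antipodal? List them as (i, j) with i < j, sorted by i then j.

α = atan 0.1 = 5.71°;  2α = 11.42°
n_0 = (+0.4175, +0.9087)
n_1 = (-0.4063, +0.9137)
n_2 = (-0.9786, -0.2056)
n_3 = (-0.2910, -0.9567)
n_4 = (+0.2060, -0.9785)
n_5 = (+0.6498, -0.7601)
n_6 = (+0.9871, +0.1603)
  (0,1): δ = 131.35°  ·
  (0,2): δ = 53.46°  ·
  (0,3): δ = 7.76°  ✓
  (0,4): δ = 36.57°  ·
  (0,5): δ = 65.20°  ·
  (0,6): δ = 123.90°  ·
  (1,2): δ = 102.11°  ·
  (1,3): δ = 40.89°  ·
  (1,4): δ = 12.09°  ·
  (1,5): δ = 16.55°  ·
  (1,6): δ = 75.25°  ·
  (2,3): δ = 118.79°  ·
  (2,4): δ = 89.98°  ·
  (2,5): δ = 61.34°  ·
  (2,6): δ = 2.64°  ✓
  (3,4): δ = 151.19°  ·
  (3,5): δ = 122.55°  ·
  (3,6): δ = 63.86°  ·
  (4,5): δ = 151.36°  ·
  (4,6): δ = 92.66°  ·
  (5,6): δ = 121.30°  ·
antipodal pairs: 2

count = 2; pairs: (0,3), (2,6)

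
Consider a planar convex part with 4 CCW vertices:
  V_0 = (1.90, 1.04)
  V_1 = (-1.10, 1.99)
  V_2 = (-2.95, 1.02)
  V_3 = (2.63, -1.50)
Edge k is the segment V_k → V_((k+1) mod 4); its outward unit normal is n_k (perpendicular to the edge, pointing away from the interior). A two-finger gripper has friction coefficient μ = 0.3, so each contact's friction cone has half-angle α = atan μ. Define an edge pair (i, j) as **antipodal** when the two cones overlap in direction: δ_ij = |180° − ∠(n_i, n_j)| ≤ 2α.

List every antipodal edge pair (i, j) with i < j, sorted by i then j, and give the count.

α = atan 0.3 = 16.70°;  2α = 33.40°
n_0 = (+0.3019, +0.9533)
n_1 = (-0.4644, +0.8856)
n_2 = (-0.4116, -0.9114)
n_3 = (+0.9611, +0.2762)
  (0,1): δ = 134.76°  ·
  (0,2): δ = 6.73°  ✓
  (0,3): δ = 123.61°  ·
  (1,2): δ = 51.97°  ·
  (1,3): δ = 78.37°  ·
  (2,3): δ = 49.66°  ·
antipodal pairs: 1

count = 1; pairs: (0,2)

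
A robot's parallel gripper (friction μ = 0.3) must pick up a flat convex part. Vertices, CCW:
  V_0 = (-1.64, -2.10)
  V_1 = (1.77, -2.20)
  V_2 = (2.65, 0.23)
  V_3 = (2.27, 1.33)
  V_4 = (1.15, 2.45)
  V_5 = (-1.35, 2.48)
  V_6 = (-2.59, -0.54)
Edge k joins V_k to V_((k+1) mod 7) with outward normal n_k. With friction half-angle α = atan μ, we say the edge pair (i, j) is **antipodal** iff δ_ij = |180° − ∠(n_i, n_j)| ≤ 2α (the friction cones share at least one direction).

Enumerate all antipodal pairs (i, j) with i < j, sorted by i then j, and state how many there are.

α = atan 0.3 = 16.70°;  2α = 33.40°
n_0 = (-0.0293, -0.9996)
n_1 = (+0.9402, -0.3405)
n_2 = (+0.9452, +0.3265)
n_3 = (+0.7071, +0.7071)
n_4 = (+0.0120, +0.9999)
n_5 = (-0.9251, +0.3798)
n_6 = (-0.8541, -0.5201)
  (0,1): δ = 108.23°  ·
  (0,2): δ = 69.26°  ·
  (0,3): δ = 43.32°  ·
  (0,4): δ = 0.99°  ✓
  (0,5): δ = 69.36°  ·
  (0,6): δ = 123.02°  ·
  (1,2): δ = 141.03°  ·
  (1,3): δ = 115.09°  ·
  (1,4): δ = 70.78°  ·
  (1,5): δ = 2.42°  ✓
  (1,6): δ = 51.25°  ·
  (2,3): δ = 154.06°  ·
  (2,4): δ = 109.75°  ·
  (2,5): δ = 41.38°  ·
  (2,6): δ = 12.28°  ✓
  (3,4): δ = 135.69°  ·
  (3,5): δ = 67.32°  ·
  (3,6): δ = 13.66°  ✓
  (4,5): δ = 111.64°  ·
  (4,6): δ = 57.97°  ·
  (5,6): δ = 126.34°  ·
antipodal pairs: 4

count = 4; pairs: (0,4), (1,5), (2,6), (3,6)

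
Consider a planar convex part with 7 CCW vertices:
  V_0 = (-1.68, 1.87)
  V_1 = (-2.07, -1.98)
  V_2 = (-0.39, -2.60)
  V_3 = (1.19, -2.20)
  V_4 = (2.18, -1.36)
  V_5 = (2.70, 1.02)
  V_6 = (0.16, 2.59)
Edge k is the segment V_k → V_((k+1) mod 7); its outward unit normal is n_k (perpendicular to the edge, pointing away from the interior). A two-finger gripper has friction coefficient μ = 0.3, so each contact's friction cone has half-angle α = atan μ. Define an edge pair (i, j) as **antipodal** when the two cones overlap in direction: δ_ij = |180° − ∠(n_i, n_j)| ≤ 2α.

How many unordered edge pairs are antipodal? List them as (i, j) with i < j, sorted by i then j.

count = 4; pairs: (0,4), (1,5), (2,6), (3,6)

α = atan 0.3 = 16.70°;  2α = 33.40°
n_0 = (-0.9949, +0.1008)
n_1 = (-0.3462, -0.9382)
n_2 = (+0.2454, -0.9694)
n_3 = (+0.6470, -0.7625)
n_4 = (+0.9770, -0.2135)
n_5 = (+0.5258, +0.8506)
n_6 = (-0.3644, +0.9312)
  (0,1): δ = 104.47°  ·
  (0,2): δ = 70.01°  ·
  (0,3): δ = 43.90°  ·
  (0,4): δ = 6.54°  ✓
  (0,5): δ = 64.06°  ·
  (0,6): δ = 117.15°  ·
  (1,2): δ = 145.54°  ·
  (1,3): δ = 119.43°  ·
  (1,4): δ = 82.07°  ·
  (1,5): δ = 11.46°  ✓
  (1,6): δ = 41.63°  ·
  (2,3): δ = 153.89°  ·
  (2,4): δ = 116.53°  ·
  (2,5): δ = 45.93°  ·
  (2,6): δ = 7.16°  ✓
  (3,4): δ = 142.64°  ·
  (3,5): δ = 72.03°  ·
  (3,6): δ = 18.94°  ✓
  (4,5): δ = 109.40°  ·
  (4,6): δ = 56.30°  ·
  (5,6): δ = 126.91°  ·
antipodal pairs: 4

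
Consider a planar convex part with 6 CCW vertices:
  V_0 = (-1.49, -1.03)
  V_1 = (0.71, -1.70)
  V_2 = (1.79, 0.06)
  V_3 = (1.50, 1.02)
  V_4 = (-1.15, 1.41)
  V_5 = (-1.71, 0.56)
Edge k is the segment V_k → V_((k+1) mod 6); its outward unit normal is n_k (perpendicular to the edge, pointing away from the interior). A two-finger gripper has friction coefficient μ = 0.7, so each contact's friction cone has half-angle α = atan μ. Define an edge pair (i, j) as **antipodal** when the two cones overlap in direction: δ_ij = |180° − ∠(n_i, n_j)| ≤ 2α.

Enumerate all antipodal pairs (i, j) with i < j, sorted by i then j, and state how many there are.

count = 7; pairs: (0,2), (0,3), (1,3), (1,4), (1,5), (2,4), (2,5)

α = atan 0.7 = 34.99°;  2α = 69.98°
n_0 = (-0.2913, -0.9566)
n_1 = (+0.8523, -0.5230)
n_2 = (+0.9573, +0.2892)
n_3 = (+0.1456, +0.9893)
n_4 = (-0.8351, +0.5502)
n_5 = (-0.9906, -0.1371)
  (0,1): δ = 104.60°  ·
  (0,2): δ = 56.25°  ✓
  (0,3): δ = 8.57°  ✓
  (0,4): δ = 73.56°  ·
  (0,5): δ = 114.82°  ·
  (1,2): δ = 131.66°  ·
  (1,3): δ = 66.84°  ✓
  (1,4): δ = 1.84°  ✓
  (1,5): δ = 39.41°  ✓
  (2,3): δ = 115.18°  ·
  (2,4): δ = 50.19°  ✓
  (2,5): δ = 8.93°  ✓
  (3,4): δ = 115.01°  ·
  (3,5): δ = 73.75°  ·
  (4,5): δ = 138.74°  ·
antipodal pairs: 7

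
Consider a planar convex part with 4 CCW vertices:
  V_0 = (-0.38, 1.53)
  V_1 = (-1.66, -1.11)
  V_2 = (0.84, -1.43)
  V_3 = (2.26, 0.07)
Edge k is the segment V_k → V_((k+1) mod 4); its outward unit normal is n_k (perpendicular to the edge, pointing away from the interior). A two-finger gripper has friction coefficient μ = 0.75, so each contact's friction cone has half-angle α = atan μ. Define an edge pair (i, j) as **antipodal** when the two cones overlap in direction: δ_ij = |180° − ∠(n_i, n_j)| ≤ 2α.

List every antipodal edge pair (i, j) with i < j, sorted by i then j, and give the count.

count = 3; pairs: (0,1), (0,2), (1,3)

α = atan 0.75 = 36.87°;  2α = 73.74°
n_0 = (-0.8998, +0.4363)
n_1 = (-0.1270, -0.9919)
n_2 = (+0.7262, -0.6875)
n_3 = (+0.4840, +0.8751)
  (0,1): δ = 71.43°  ✓
  (0,2): δ = 17.56°  ✓
  (0,3): δ = 86.92°  ·
  (1,2): δ = 126.14°  ·
  (1,3): δ = 21.65°  ✓
  (2,3): δ = 75.51°  ·
antipodal pairs: 3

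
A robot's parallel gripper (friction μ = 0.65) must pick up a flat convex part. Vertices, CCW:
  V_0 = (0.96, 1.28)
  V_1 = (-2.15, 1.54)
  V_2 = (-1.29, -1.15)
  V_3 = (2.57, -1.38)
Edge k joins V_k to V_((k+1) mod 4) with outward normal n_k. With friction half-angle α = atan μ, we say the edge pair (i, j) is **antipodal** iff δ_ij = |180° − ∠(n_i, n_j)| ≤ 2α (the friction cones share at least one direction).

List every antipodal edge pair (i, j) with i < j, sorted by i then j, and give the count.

count = 3; pairs: (0,2), (1,3), (2,3)

α = atan 0.65 = 33.02°;  2α = 66.05°
n_0 = (+0.0833, +0.9965)
n_1 = (-0.9525, -0.3045)
n_2 = (-0.0595, -0.9982)
n_3 = (+0.8555, +0.5178)
  (0,1): δ = 67.49°  ·
  (0,2): δ = 1.37°  ✓
  (0,3): δ = 125.96°  ·
  (1,2): δ = 111.14°  ·
  (1,3): δ = 13.46°  ✓
  (2,3): δ = 55.41°  ✓
antipodal pairs: 3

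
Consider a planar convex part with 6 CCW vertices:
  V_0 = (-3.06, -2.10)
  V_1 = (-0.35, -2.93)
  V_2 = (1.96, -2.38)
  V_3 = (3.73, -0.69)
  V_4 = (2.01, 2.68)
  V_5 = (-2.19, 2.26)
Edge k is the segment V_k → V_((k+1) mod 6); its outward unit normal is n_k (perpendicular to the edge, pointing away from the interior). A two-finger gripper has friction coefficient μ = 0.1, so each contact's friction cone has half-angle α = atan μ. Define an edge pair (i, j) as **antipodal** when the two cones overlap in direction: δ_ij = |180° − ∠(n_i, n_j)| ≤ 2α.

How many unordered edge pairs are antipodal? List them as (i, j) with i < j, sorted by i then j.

count = 1; pairs: (1,4)

α = atan 0.1 = 5.71°;  2α = 11.42°
n_0 = (-0.2928, -0.9562)
n_1 = (+0.2316, -0.9728)
n_2 = (+0.6906, -0.7233)
n_3 = (+0.8907, +0.4546)
n_4 = (-0.0995, +0.9950)
n_5 = (-0.9807, +0.1957)
  (0,1): δ = 149.58°  ·
  (0,2): δ = 119.30°  ·
  (0,3): δ = 45.93°  ·
  (0,4): δ = 22.74°  ·
  (0,5): δ = 95.74°  ·
  (1,2): δ = 149.72°  ·
  (1,3): δ = 76.35°  ·
  (1,4): δ = 7.68°  ✓
  (1,5): δ = 65.32°  ·
  (2,3): δ = 106.64°  ·
  (2,4): δ = 37.96°  ·
  (2,5): δ = 35.04°  ·
  (3,4): δ = 111.33°  ·
  (3,5): δ = 38.32°  ·
  (4,5): δ = 107.00°  ·
antipodal pairs: 1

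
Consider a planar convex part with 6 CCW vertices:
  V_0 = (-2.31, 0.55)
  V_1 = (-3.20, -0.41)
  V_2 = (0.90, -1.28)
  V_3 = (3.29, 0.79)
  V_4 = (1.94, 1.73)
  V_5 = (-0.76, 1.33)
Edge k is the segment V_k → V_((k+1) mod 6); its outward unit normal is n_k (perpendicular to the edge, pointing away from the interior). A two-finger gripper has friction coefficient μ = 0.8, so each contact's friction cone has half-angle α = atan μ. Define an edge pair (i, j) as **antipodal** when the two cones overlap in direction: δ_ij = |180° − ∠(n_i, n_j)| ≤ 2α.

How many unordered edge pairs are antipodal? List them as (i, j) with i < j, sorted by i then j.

count = 8; pairs: (0,1), (0,2), (1,3), (1,4), (1,5), (2,3), (2,4), (2,5)

α = atan 0.8 = 38.66°;  2α = 77.32°
n_0 = (-0.7333, +0.6799)
n_1 = (-0.2076, -0.9782)
n_2 = (+0.6547, -0.7559)
n_3 = (+0.5714, +0.8207)
n_4 = (-0.1465, +0.9892)
n_5 = (-0.4495, +0.8933)
  (0,1): δ = 59.15°  ✓
  (0,2): δ = 6.27°  ✓
  (0,3): δ = 97.98°  ·
  (0,4): δ = 141.26°  ·
  (0,5): δ = 159.55°  ·
  (1,2): δ = 127.12°  ·
  (1,3): δ = 22.87°  ✓
  (1,4): δ = 20.41°  ✓
  (1,5): δ = 38.69°  ✓
  (2,3): δ = 75.75°  ✓
  (2,4): δ = 32.47°  ✓
  (2,5): δ = 14.18°  ✓
  (3,4): δ = 136.72°  ·
  (3,5): δ = 118.44°  ·
  (4,5): δ = 161.71°  ·
antipodal pairs: 8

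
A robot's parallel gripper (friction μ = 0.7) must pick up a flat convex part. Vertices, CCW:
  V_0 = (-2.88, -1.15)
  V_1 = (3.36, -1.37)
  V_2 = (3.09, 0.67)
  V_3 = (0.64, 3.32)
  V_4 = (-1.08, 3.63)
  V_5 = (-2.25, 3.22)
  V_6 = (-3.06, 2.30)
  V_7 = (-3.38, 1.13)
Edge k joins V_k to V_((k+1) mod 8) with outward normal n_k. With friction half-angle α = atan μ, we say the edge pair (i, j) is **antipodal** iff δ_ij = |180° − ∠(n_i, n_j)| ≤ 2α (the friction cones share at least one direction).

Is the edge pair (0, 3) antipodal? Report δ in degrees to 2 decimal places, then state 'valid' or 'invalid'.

δ = 8.20°, valid

α = atan 0.7 = 34.99°;  2α = 69.98°
edge 0: e_0 = (+6.24, -0.22);  n_0 = (-0.0352, -0.9994)
edge 3: e_3 = (-1.72, +0.31);  n_3 = (+0.1774, +0.9841)
∠(n_0, n_3) = 171.80°
δ = |180° − 171.80°| = 8.20°
8.20° ≤ 2α = 69.98°  →  valid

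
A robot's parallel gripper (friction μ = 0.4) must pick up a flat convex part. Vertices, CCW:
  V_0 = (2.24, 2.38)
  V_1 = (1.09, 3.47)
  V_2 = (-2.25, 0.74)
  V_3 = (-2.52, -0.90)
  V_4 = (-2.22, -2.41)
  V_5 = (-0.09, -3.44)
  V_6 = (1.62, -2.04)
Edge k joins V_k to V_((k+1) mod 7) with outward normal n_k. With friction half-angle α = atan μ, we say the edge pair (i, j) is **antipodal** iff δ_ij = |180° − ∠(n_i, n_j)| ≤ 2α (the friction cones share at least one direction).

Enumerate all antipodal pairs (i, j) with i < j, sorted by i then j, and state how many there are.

α = atan 0.4 = 21.80°;  2α = 43.60°
n_0 = (+0.6879, +0.7258)
n_1 = (-0.6329, +0.7743)
n_2 = (-0.9867, +0.1624)
n_3 = (-0.9808, -0.1949)
n_4 = (-0.4353, -0.9003)
n_5 = (+0.6335, -0.7738)
n_6 = (+0.9903, -0.1389)
  (0,1): δ = 97.27°  ·
  (0,2): δ = 55.88°  ·
  (0,3): δ = 35.30°  ✓
  (0,4): δ = 17.66°  ✓
  (0,5): δ = 82.77°  ·
  (0,6): δ = 125.48°  ·
  (1,2): δ = 138.61°  ·
  (1,3): δ = 118.02°  ·
  (1,4): δ = 65.07°  ·
  (1,5): δ = 0.05°  ✓
  (1,6): δ = 42.75°  ✓
  (2,3): δ = 159.41°  ·
  (2,4): δ = 106.46°  ·
  (2,5): δ = 41.34°  ✓
  (2,6): δ = 1.36°  ✓
  (3,4): δ = 127.04°  ·
  (3,5): δ = 61.93°  ·
  (3,6): δ = 19.22°  ✓
  (4,5): δ = 114.89°  ·
  (4,6): δ = 72.18°  ·
  (5,6): δ = 137.29°  ·
antipodal pairs: 7

count = 7; pairs: (0,3), (0,4), (1,5), (1,6), (2,5), (2,6), (3,6)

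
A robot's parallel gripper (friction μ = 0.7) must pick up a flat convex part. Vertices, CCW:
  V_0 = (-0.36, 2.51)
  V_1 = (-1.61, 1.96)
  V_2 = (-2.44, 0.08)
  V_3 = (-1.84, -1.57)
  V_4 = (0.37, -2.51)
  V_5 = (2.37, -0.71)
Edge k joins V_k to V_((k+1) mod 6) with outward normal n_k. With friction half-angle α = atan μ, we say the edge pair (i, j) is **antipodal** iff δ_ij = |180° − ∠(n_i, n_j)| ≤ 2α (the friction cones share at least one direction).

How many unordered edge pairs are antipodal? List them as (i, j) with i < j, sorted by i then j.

α = atan 0.7 = 34.99°;  2α = 69.98°
n_0 = (-0.4027, +0.9153)
n_1 = (-0.9148, +0.4039)
n_2 = (-0.9398, -0.3417)
n_3 = (-0.3914, -0.9202)
n_4 = (+0.6690, -0.7433)
n_5 = (+0.7628, +0.6467)
  (0,1): δ = 137.57°  ·
  (0,2): δ = 93.77°  ·
  (0,3): δ = 46.79°  ✓
  (0,4): δ = 18.24°  ✓
  (0,5): δ = 106.54°  ·
  (1,2): δ = 136.20°  ·
  (1,3): δ = 89.22°  ·
  (1,4): δ = 24.19°  ✓
  (1,5): δ = 64.11°  ✓
  (2,3): δ = 133.03°  ·
  (2,4): δ = 68.00°  ✓
  (2,5): δ = 20.31°  ✓
  (3,4): δ = 114.97°  ·
  (3,5): δ = 26.67°  ✓
  (4,5): δ = 91.70°  ·
antipodal pairs: 7

count = 7; pairs: (0,3), (0,4), (1,4), (1,5), (2,4), (2,5), (3,5)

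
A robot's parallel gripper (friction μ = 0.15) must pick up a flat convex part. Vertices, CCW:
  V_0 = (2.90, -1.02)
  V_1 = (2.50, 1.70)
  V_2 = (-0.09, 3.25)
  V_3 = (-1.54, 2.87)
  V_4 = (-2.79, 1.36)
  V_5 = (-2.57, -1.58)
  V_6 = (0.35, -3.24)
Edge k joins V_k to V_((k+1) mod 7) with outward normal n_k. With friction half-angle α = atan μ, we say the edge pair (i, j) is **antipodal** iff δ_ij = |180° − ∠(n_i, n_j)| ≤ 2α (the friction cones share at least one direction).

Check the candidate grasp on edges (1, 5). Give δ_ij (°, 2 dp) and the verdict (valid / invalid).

δ = 1.28°, valid

α = atan 0.15 = 8.53°;  2α = 17.06°
edge 1: e_1 = (-2.59, +1.55);  n_1 = (+0.5135, +0.8581)
edge 5: e_5 = (+2.92, -1.66);  n_5 = (-0.4942, -0.8693)
∠(n_1, n_5) = 178.72°
δ = |180° − 178.72°| = 1.28°
1.28° ≤ 2α = 17.06°  →  valid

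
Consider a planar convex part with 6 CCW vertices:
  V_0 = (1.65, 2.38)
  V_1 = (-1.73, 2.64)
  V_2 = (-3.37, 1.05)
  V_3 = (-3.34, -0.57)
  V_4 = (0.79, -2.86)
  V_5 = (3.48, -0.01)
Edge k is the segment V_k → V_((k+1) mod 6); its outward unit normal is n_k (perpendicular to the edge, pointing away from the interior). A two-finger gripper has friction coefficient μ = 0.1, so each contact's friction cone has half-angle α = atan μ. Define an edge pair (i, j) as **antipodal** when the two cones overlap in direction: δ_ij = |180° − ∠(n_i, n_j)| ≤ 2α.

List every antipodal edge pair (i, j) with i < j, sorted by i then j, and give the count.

count = 1; pairs: (1,4)

α = atan 0.1 = 5.71°;  2α = 11.42°
n_0 = (+0.0767, +0.9971)
n_1 = (-0.6961, +0.7180)
n_2 = (-0.9998, -0.0185)
n_3 = (-0.4849, -0.8746)
n_4 = (+0.7272, -0.6864)
n_5 = (+0.7940, +0.6079)
  (0,1): δ = 131.49°  ·
  (0,2): δ = 84.54°  ·
  (0,3): δ = 24.61°  ·
  (0,4): δ = 51.05°  ·
  (0,5): δ = 131.84°  ·
  (1,2): δ = 133.05°  ·
  (1,3): δ = 73.12°  ·
  (1,4): δ = 2.54°  ✓
  (1,5): δ = 83.33°  ·
  (2,3): δ = 120.07°  ·
  (2,4): δ = 44.41°  ·
  (2,5): δ = 36.38°  ·
  (3,4): δ = 104.34°  ·
  (3,5): δ = 23.55°  ·
  (4,5): δ = 99.21°  ·
antipodal pairs: 1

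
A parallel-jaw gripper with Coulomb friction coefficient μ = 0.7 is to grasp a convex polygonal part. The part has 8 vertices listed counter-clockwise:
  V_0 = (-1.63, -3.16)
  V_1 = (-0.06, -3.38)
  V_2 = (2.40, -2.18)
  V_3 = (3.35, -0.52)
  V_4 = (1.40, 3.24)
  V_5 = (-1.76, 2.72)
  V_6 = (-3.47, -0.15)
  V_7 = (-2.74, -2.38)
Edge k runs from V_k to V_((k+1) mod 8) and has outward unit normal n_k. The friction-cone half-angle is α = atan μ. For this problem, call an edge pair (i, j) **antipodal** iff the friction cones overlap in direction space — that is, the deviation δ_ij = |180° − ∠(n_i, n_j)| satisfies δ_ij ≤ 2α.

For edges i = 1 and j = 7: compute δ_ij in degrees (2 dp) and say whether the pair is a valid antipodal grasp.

δ = 118.90°, invalid

α = atan 0.7 = 34.99°;  2α = 69.98°
edge 1: e_1 = (+2.46, +1.20);  n_1 = (+0.4384, -0.8988)
edge 7: e_7 = (+1.11, -0.78);  n_7 = (-0.5749, -0.8182)
∠(n_1, n_7) = 61.10°
δ = |180° − 61.10°| = 118.90°
118.90° > 2α = 69.98°  →  invalid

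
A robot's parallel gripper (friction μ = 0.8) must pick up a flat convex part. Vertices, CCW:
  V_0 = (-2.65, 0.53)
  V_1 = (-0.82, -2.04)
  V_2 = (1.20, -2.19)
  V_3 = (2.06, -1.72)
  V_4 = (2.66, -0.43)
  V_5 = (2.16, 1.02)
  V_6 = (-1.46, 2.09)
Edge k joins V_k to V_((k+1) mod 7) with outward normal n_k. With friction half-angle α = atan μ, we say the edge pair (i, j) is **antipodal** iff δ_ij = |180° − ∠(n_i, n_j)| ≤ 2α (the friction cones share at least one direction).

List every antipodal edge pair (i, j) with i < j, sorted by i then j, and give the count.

count = 10; pairs: (0,3), (0,4), (0,5), (1,4), (1,5), (1,6), (2,5), (2,6), (3,6), (4,6)

α = atan 0.8 = 38.66°;  2α = 77.32°
n_0 = (-0.8146, -0.5800)
n_1 = (-0.0741, -0.9973)
n_2 = (+0.4796, -0.8775)
n_3 = (+0.9067, -0.4217)
n_4 = (+0.9454, +0.3260)
n_5 = (+0.2835, +0.9590)
n_6 = (-0.7951, +0.6065)
  (0,1): δ = 129.70°  ·
  (0,2): δ = 96.80°  ·
  (0,3): δ = 60.40°  ✓
  (0,4): δ = 16.43°  ✓
  (0,5): δ = 38.08°  ✓
  (0,6): δ = 107.21°  ·
  (1,2): δ = 147.10°  ·
  (1,3): δ = 110.70°  ·
  (1,4): δ = 66.73°  ✓
  (1,5): δ = 12.22°  ✓
  (1,6): δ = 56.91°  ✓
  (2,3): δ = 143.60°  ·
  (2,4): δ = 99.63°  ·
  (2,5): δ = 45.12°  ✓
  (2,6): δ = 24.01°  ✓
  (3,4): δ = 136.03°  ·
  (3,5): δ = 81.52°  ·
  (3,6): δ = 12.39°  ✓
  (4,5): δ = 125.49°  ·
  (4,6): δ = 56.36°  ✓
  (5,6): δ = 110.87°  ·
antipodal pairs: 10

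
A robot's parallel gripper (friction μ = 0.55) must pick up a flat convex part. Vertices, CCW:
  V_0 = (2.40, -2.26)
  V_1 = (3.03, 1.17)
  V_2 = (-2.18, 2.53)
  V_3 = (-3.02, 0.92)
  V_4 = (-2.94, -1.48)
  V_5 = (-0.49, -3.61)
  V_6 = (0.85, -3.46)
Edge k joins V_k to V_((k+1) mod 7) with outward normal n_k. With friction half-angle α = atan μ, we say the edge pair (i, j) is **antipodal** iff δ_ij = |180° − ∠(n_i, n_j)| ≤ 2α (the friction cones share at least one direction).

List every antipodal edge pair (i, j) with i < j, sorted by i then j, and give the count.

α = atan 0.55 = 28.81°;  2α = 57.62°
n_0 = (+0.9835, -0.1807)
n_1 = (+0.2526, +0.9676)
n_2 = (-0.8866, +0.4626)
n_3 = (-0.9994, -0.0333)
n_4 = (-0.6561, -0.7547)
n_5 = (+0.1112, -0.9938)
n_6 = (+0.6122, -0.7907)
  (0,1): δ = 94.22°  ·
  (0,2): δ = 17.15°  ✓
  (0,3): δ = 12.32°  ✓
  (0,4): δ = 59.40°  ·
  (0,5): δ = 106.79°  ·
  (0,6): δ = 138.15°  ·
  (1,2): δ = 102.92°  ·
  (1,3): δ = 73.46°  ·
  (1,4): δ = 26.37°  ✓
  (1,5): δ = 21.02°  ✓
  (1,6): δ = 52.38°  ✓
  (2,3): δ = 150.54°  ·
  (2,4): δ = 103.45°  ·
  (2,5): δ = 56.06°  ✓
  (2,6): δ = 24.70°  ✓
  (3,4): δ = 132.91°  ·
  (3,5): δ = 85.52°  ·
  (3,6): δ = 54.16°  ✓
  (4,5): δ = 132.61°  ·
  (4,6): δ = 101.25°  ·
  (5,6): δ = 148.64°  ·
antipodal pairs: 8

count = 8; pairs: (0,2), (0,3), (1,4), (1,5), (1,6), (2,5), (2,6), (3,6)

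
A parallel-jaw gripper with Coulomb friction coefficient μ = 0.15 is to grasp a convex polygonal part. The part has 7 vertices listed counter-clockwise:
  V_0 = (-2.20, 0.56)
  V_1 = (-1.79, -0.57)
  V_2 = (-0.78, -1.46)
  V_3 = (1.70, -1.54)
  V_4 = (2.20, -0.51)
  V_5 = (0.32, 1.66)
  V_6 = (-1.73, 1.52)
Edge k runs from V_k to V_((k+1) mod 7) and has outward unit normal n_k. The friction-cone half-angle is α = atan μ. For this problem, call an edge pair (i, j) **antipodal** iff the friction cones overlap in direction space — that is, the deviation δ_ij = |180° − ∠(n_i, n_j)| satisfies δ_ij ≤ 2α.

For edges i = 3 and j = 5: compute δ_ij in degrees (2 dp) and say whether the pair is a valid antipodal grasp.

α = atan 0.15 = 8.53°;  2α = 17.06°
edge 3: e_3 = (+0.50, +1.03);  n_3 = (+0.8996, -0.4367)
edge 5: e_5 = (-2.05, -0.14);  n_5 = (-0.0681, +0.9977)
∠(n_3, n_5) = 119.80°
δ = |180° − 119.80°| = 60.20°
60.20° > 2α = 17.06°  →  invalid

δ = 60.20°, invalid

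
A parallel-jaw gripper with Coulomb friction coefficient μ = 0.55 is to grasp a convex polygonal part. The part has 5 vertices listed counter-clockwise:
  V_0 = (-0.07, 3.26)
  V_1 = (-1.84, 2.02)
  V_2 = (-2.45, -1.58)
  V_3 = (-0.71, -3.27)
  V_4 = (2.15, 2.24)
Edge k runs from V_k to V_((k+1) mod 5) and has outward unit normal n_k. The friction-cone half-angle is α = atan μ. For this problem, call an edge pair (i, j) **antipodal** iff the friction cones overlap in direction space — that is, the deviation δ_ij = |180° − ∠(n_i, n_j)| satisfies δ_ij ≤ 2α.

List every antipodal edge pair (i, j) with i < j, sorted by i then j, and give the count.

α = atan 0.55 = 28.81°;  2α = 57.62°
n_0 = (-0.5738, +0.8190)
n_1 = (-0.9859, +0.1671)
n_2 = (-0.6967, -0.7173)
n_3 = (+0.8876, -0.4607)
n_4 = (+0.4175, +0.9087)
  (0,1): δ = 134.63°  ·
  (0,2): δ = 79.18°  ·
  (0,3): δ = 27.55°  ✓
  (0,4): δ = 120.31°  ·
  (1,2): δ = 124.55°  ·
  (1,3): δ = 17.81°  ✓
  (1,4): δ = 74.94°  ·
  (2,3): δ = 73.27°  ·
  (2,4): δ = 19.49°  ✓
  (3,4): δ = 87.25°  ·
antipodal pairs: 3

count = 3; pairs: (0,3), (1,3), (2,4)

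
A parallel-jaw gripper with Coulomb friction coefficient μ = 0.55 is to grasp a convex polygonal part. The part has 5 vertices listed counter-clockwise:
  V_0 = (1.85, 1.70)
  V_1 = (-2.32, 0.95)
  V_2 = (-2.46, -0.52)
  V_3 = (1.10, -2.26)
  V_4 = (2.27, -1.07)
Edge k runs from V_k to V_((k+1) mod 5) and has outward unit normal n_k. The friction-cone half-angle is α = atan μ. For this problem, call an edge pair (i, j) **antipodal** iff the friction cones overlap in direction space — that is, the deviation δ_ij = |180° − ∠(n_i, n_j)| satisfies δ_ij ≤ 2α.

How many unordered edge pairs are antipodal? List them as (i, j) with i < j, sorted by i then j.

α = atan 0.55 = 28.81°;  2α = 57.62°
n_0 = (-0.1770, +0.9842)
n_1 = (-0.9955, +0.0948)
n_2 = (-0.4391, -0.8984)
n_3 = (+0.7131, -0.7011)
n_4 = (+0.9887, +0.1499)
  (0,1): δ = 105.64°  ·
  (0,2): δ = 36.24°  ✓
  (0,3): δ = 35.29°  ✓
  (0,4): δ = 88.43°  ·
  (1,2): δ = 110.61°  ·
  (1,3): δ = 39.07°  ✓
  (1,4): δ = 14.06°  ✓
  (2,3): δ = 108.47°  ·
  (2,4): δ = 55.33°  ✓
  (3,4): δ = 126.86°  ·
antipodal pairs: 5

count = 5; pairs: (0,2), (0,3), (1,3), (1,4), (2,4)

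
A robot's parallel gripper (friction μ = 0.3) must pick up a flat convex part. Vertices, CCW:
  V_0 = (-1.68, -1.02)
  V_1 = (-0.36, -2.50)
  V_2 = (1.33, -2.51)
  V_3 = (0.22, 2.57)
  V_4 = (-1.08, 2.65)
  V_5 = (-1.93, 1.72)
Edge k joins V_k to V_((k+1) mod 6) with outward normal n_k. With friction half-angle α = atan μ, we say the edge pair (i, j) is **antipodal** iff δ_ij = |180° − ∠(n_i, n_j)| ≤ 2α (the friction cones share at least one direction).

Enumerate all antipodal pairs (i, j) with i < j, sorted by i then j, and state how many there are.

α = atan 0.3 = 16.70°;  2α = 33.40°
n_0 = (-0.7463, -0.6656)
n_1 = (-0.0059, -1.0000)
n_2 = (+0.9770, +0.2135)
n_3 = (+0.0614, +0.9981)
n_4 = (-0.7381, +0.6746)
n_5 = (-0.9959, -0.0909)
  (0,1): δ = 132.07°  ·
  (0,2): δ = 29.40°  ✓
  (0,3): δ = 44.75°  ·
  (0,4): δ = 95.84°  ·
  (0,5): δ = 143.48°  ·
  (1,2): δ = 77.34°  ·
  (1,3): δ = 3.18°  ✓
  (1,4): δ = 47.91°  ·
  (1,5): δ = 95.55°  ·
  (2,3): δ = 105.85°  ·
  (2,4): δ = 54.75°  ·
  (2,5): δ = 7.11°  ✓
  (3,4): δ = 128.91°  ·
  (3,5): δ = 81.27°  ·
  (4,5): δ = 132.36°  ·
antipodal pairs: 3

count = 3; pairs: (0,2), (1,3), (2,5)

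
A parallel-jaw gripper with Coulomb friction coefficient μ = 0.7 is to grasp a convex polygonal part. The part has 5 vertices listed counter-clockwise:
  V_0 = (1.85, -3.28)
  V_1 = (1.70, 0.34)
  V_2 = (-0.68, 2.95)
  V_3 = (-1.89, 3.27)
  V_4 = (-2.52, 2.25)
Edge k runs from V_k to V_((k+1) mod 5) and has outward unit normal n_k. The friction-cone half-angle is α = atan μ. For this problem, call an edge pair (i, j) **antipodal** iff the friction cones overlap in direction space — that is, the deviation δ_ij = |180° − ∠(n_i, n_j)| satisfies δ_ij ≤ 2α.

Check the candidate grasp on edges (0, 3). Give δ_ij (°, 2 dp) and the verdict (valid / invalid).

δ = 34.07°, valid

α = atan 0.7 = 34.99°;  2α = 69.98°
edge 0: e_0 = (-0.15, +3.62);  n_0 = (+0.9991, +0.0414)
edge 3: e_3 = (-0.63, -1.02);  n_3 = (-0.8508, +0.5255)
∠(n_0, n_3) = 145.93°
δ = |180° − 145.93°| = 34.07°
34.07° ≤ 2α = 69.98°  →  valid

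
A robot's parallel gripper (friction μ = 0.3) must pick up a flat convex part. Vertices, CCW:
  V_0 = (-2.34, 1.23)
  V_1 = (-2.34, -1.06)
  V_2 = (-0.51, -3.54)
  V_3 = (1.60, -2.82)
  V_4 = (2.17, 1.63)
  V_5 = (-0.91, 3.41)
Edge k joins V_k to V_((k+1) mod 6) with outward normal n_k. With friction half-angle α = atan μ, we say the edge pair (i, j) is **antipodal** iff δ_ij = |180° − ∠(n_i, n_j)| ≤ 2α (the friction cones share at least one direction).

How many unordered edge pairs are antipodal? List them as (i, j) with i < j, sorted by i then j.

count = 3; pairs: (0,3), (1,4), (3,5)

α = atan 0.3 = 16.70°;  2α = 33.40°
n_0 = (-1.0000, -0.0000)
n_1 = (-0.8046, -0.5938)
n_2 = (+0.3229, -0.9464)
n_3 = (+0.9919, -0.1271)
n_4 = (+0.5004, +0.8658)
n_5 = (-0.8362, +0.5485)
  (0,1): δ = 143.58°  ·
  (0,2): δ = 71.16°  ·
  (0,3): δ = 7.30°  ✓
  (0,4): δ = 59.98°  ·
  (0,5): δ = 146.74°  ·
  (1,2): δ = 107.58°  ·
  (1,3): δ = 43.72°  ·
  (1,4): δ = 23.55°  ✓
  (1,5): δ = 110.31°  ·
  (2,3): δ = 116.14°  ·
  (2,4): δ = 48.87°  ·
  (2,5): δ = 37.90°  ·
  (3,4): δ = 112.73°  ·
  (3,5): δ = 25.96°  ✓
  (4,5): δ = 93.24°  ·
antipodal pairs: 3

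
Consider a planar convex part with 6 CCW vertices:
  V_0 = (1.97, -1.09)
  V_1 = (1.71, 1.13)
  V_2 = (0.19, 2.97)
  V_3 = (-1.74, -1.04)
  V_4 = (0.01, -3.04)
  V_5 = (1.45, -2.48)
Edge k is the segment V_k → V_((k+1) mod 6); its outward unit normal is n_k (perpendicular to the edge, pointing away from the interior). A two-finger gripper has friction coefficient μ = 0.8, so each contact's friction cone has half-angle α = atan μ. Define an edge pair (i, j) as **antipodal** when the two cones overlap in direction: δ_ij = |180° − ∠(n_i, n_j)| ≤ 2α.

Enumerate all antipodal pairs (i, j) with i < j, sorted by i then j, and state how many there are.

α = atan 0.8 = 38.66°;  2α = 77.32°
n_0 = (+0.9932, +0.1163)
n_1 = (+0.7710, +0.6369)
n_2 = (-0.9011, +0.4337)
n_3 = (-0.7526, -0.6585)
n_4 = (+0.3624, -0.9320)
n_5 = (+0.9366, -0.3504)
  (0,1): δ = 147.12°  ·
  (0,2): δ = 32.38°  ✓
  (0,3): δ = 34.51°  ✓
  (0,4): δ = 104.57°  ·
  (0,5): δ = 152.81°  ·
  (1,2): δ = 65.26°  ✓
  (1,3): δ = 1.63°  ✓
  (1,4): δ = 71.69°  ✓
  (1,5): δ = 119.93°  ·
  (2,3): δ = 113.11°  ·
  (2,4): δ = 43.05°  ✓
  (2,5): δ = 5.19°  ✓
  (3,4): δ = 109.94°  ·
  (3,5): δ = 61.70°  ✓
  (4,5): δ = 131.76°  ·
antipodal pairs: 8

count = 8; pairs: (0,2), (0,3), (1,2), (1,3), (1,4), (2,4), (2,5), (3,5)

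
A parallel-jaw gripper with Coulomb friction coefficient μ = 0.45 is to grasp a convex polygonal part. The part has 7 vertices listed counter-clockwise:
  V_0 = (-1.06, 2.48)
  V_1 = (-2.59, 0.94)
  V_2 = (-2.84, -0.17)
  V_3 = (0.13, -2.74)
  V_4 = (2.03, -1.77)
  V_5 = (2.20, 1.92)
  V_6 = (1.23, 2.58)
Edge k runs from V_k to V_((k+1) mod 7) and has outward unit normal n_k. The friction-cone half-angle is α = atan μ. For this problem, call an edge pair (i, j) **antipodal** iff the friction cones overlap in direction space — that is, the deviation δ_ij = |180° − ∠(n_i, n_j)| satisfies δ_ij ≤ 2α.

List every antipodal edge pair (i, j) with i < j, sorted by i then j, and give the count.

α = atan 0.45 = 24.23°;  2α = 48.46°
n_0 = (-0.7094, +0.7048)
n_1 = (-0.9756, +0.2197)
n_2 = (-0.6543, -0.7562)
n_3 = (+0.4547, -0.8906)
n_4 = (+0.9989, -0.0460)
n_5 = (+0.5625, +0.8268)
n_6 = (-0.0436, +0.9990)
  (0,1): δ = 147.88°  ·
  (0,2): δ = 86.06°  ·
  (0,3): δ = 18.14°  ✓
  (0,4): δ = 42.18°  ✓
  (0,5): δ = 100.58°  ·
  (0,6): δ = 137.31°  ·
  (1,2): δ = 118.18°  ·
  (1,3): δ = 50.26°  ·
  (1,4): δ = 10.05°  ✓
  (1,5): δ = 68.46°  ·
  (1,6): δ = 105.19°  ·
  (2,3): δ = 112.08°  ·
  (2,4): δ = 51.77°  ·
  (2,5): δ = 6.64°  ✓
  (2,6): δ = 43.37°  ✓
  (3,4): δ = 119.68°  ·
  (3,5): δ = 61.28°  ·
  (3,6): δ = 24.55°  ✓
  (4,5): δ = 121.59°  ·
  (4,6): δ = 84.86°  ·
  (5,6): δ = 143.27°  ·
antipodal pairs: 6

count = 6; pairs: (0,3), (0,4), (1,4), (2,5), (2,6), (3,6)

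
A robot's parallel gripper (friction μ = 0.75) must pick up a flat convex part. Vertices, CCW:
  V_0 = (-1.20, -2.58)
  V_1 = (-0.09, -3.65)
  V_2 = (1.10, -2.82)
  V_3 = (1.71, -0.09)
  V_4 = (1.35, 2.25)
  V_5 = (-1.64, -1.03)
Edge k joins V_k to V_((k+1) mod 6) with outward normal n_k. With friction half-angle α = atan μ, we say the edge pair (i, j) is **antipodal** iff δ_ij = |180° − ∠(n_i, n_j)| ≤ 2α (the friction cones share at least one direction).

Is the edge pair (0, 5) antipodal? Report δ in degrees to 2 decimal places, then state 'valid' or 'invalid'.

α = atan 0.75 = 36.87°;  2α = 73.74°
edge 0: e_0 = (+1.11, -1.07);  n_0 = (-0.6940, -0.7200)
edge 5: e_5 = (+0.44, -1.55);  n_5 = (-0.9620, -0.2731)
∠(n_0, n_5) = 30.20°
δ = |180° − 30.20°| = 149.80°
149.80° > 2α = 73.74°  →  invalid

δ = 149.80°, invalid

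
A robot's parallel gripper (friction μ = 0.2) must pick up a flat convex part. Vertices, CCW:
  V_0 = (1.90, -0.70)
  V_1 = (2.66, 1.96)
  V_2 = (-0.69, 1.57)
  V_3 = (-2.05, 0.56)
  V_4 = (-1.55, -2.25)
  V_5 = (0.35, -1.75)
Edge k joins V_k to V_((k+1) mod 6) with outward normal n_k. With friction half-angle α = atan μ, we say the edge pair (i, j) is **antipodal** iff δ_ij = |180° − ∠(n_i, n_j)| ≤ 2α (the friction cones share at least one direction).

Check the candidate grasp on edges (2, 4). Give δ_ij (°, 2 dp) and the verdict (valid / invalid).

δ = 21.86°, valid

α = atan 0.2 = 11.31°;  2α = 22.62°
edge 2: e_2 = (-1.36, -1.01);  n_2 = (-0.5962, +0.8028)
edge 4: e_4 = (+1.90, +0.50);  n_4 = (+0.2545, -0.9671)
∠(n_2, n_4) = 158.14°
δ = |180° − 158.14°| = 21.86°
21.86° ≤ 2α = 22.62°  →  valid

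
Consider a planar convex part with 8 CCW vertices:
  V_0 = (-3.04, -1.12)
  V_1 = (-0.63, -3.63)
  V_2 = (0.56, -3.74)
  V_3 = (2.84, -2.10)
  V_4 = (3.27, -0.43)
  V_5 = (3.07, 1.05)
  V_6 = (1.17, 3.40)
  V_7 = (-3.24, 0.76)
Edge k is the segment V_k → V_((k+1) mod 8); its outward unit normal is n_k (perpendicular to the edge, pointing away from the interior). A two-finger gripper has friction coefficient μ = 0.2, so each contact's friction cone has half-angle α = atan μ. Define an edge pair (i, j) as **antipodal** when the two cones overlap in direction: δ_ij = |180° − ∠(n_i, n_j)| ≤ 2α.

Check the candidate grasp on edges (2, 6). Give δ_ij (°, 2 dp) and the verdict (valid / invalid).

δ = 4.82°, valid

α = atan 0.2 = 11.31°;  2α = 22.62°
edge 2: e_2 = (+2.28, +1.64);  n_2 = (+0.5839, -0.8118)
edge 6: e_6 = (-4.41, -2.64);  n_6 = (-0.5136, +0.8580)
∠(n_2, n_6) = 175.18°
δ = |180° − 175.18°| = 4.82°
4.82° ≤ 2α = 22.62°  →  valid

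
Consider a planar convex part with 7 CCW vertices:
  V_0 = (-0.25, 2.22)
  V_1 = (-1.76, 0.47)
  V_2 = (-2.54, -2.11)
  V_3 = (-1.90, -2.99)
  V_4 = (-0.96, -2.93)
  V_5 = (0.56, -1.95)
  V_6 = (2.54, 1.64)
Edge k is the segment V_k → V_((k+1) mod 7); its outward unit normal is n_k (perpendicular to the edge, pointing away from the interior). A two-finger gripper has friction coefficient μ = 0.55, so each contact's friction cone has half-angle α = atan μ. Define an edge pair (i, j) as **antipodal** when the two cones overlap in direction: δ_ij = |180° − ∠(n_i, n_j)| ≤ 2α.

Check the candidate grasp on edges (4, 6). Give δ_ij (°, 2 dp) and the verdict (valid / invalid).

α = atan 0.55 = 28.81°;  2α = 57.62°
edge 4: e_4 = (+1.52, +0.98);  n_4 = (+0.5419, -0.8405)
edge 6: e_6 = (-2.79, +0.58);  n_6 = (+0.2035, +0.9791)
∠(n_4, n_6) = 135.44°
δ = |180° − 135.44°| = 44.56°
44.56° ≤ 2α = 57.62°  →  valid

δ = 44.56°, valid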